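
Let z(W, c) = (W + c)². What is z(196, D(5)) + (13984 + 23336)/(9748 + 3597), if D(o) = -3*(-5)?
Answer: 118834013/2669 ≈ 44524.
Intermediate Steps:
D(o) = 15
z(196, D(5)) + (13984 + 23336)/(9748 + 3597) = (196 + 15)² + (13984 + 23336)/(9748 + 3597) = 211² + 37320/13345 = 44521 + 37320*(1/13345) = 44521 + 7464/2669 = 118834013/2669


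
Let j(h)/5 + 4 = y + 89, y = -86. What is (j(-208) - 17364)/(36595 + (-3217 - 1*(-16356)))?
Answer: -17369/49734 ≈ -0.34924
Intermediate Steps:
j(h) = -5 (j(h) = -20 + 5*(-86 + 89) = -20 + 5*3 = -20 + 15 = -5)
(j(-208) - 17364)/(36595 + (-3217 - 1*(-16356))) = (-5 - 17364)/(36595 + (-3217 - 1*(-16356))) = -17369/(36595 + (-3217 + 16356)) = -17369/(36595 + 13139) = -17369/49734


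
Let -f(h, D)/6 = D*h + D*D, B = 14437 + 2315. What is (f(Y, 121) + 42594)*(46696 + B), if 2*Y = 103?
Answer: -5243406168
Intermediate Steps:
Y = 103/2 (Y = (½)*103 = 103/2 ≈ 51.500)
B = 16752
f(h, D) = -6*D² - 6*D*h (f(h, D) = -6*(D*h + D*D) = -6*(D*h + D²) = -6*(D² + D*h) = -6*D² - 6*D*h)
(f(Y, 121) + 42594)*(46696 + B) = (-6*121*(121 + 103/2) + 42594)*(46696 + 16752) = (-6*121*345/2 + 42594)*63448 = (-125235 + 42594)*63448 = -82641*63448 = -5243406168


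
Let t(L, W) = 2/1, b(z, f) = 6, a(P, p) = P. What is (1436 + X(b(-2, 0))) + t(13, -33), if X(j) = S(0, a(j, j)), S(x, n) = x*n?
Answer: 1438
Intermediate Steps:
S(x, n) = n*x
t(L, W) = 2 (t(L, W) = 1*2 = 2)
X(j) = 0 (X(j) = j*0 = 0)
(1436 + X(b(-2, 0))) + t(13, -33) = (1436 + 0) + 2 = 1436 + 2 = 1438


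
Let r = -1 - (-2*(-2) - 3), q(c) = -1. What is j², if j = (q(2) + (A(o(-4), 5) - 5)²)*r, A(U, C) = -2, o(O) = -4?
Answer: 9216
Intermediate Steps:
r = -2 (r = -1 - (4 - 3) = -1 - 1*1 = -1 - 1 = -2)
j = -96 (j = (-1 + (-2 - 5)²)*(-2) = (-1 + (-7)²)*(-2) = (-1 + 49)*(-2) = 48*(-2) = -96)
j² = (-96)² = 9216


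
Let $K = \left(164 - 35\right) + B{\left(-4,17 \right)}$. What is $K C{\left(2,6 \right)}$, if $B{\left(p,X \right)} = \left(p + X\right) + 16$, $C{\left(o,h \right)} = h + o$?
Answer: $1264$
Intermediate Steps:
$B{\left(p,X \right)} = 16 + X + p$ ($B{\left(p,X \right)} = \left(X + p\right) + 16 = 16 + X + p$)
$K = 158$ ($K = \left(164 - 35\right) + \left(16 + 17 - 4\right) = 129 + 29 = 158$)
$K C{\left(2,6 \right)} = 158 \left(6 + 2\right) = 158 \cdot 8 = 1264$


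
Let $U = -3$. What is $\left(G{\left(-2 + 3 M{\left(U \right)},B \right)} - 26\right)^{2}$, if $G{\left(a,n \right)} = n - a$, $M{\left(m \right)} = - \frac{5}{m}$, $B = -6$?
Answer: $1225$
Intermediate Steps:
$\left(G{\left(-2 + 3 M{\left(U \right)},B \right)} - 26\right)^{2} = \left(\left(-6 - \left(-2 + 3 \left(- \frac{5}{-3}\right)\right)\right) - 26\right)^{2} = \left(\left(-6 - \left(-2 + 3 \left(\left(-5\right) \left(- \frac{1}{3}\right)\right)\right)\right) - 26\right)^{2} = \left(\left(-6 - \left(-2 + 3 \cdot \frac{5}{3}\right)\right) - 26\right)^{2} = \left(\left(-6 - \left(-2 + 5\right)\right) - 26\right)^{2} = \left(\left(-6 - 3\right) - 26\right)^{2} = \left(-9 - 26\right)^{2} = \left(-35\right)^{2} = 1225$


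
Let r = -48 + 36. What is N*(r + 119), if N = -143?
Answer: -15301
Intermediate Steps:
r = -12
N*(r + 119) = -143*(-12 + 119) = -143*107 = -15301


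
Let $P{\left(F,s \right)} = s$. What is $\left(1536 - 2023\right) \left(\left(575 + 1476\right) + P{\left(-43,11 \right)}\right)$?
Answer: $-1004194$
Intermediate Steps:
$\left(1536 - 2023\right) \left(\left(575 + 1476\right) + P{\left(-43,11 \right)}\right) = \left(1536 - 2023\right) \left(\left(575 + 1476\right) + 11\right) = - 487 \left(2051 + 11\right) = \left(-487\right) 2062 = -1004194$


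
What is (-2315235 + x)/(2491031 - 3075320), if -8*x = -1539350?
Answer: 8491265/2337156 ≈ 3.6332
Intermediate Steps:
x = 769675/4 (x = -1/8*(-1539350) = 769675/4 ≈ 1.9242e+5)
(-2315235 + x)/(2491031 - 3075320) = (-2315235 + 769675/4)/(2491031 - 3075320) = -8491265/4/(-584289) = -8491265/4*(-1/584289) = 8491265/2337156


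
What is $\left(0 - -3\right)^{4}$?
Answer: $81$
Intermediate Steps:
$\left(0 - -3\right)^{4} = \left(0 + 3\right)^{4} = 3^{4} = 81$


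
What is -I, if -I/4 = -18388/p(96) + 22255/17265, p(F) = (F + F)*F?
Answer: 1545589/1325952 ≈ 1.1656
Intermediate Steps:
p(F) = 2*F² (p(F) = (2*F)*F = 2*F²)
I = -1545589/1325952 (I = -4*(-18388/(2*96²) + 22255/17265) = -4*(-18388/(2*9216) + 22255*(1/17265)) = -4*(-18388/18432 + 4451/3453) = -4*(-18388*1/18432 + 4451/3453) = -4*(-4597/4608 + 4451/3453) = -4*1545589/5303808 = -1545589/1325952 ≈ -1.1656)
-I = -1*(-1545589/1325952) = 1545589/1325952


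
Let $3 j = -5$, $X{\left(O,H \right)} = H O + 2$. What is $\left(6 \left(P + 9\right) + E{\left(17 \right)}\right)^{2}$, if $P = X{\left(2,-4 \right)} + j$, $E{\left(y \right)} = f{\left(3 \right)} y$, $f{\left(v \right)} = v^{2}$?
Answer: $25921$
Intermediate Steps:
$X{\left(O,H \right)} = 2 + H O$
$j = - \frac{5}{3}$ ($j = \frac{1}{3} \left(-5\right) = - \frac{5}{3} \approx -1.6667$)
$E{\left(y \right)} = 9 y$ ($E{\left(y \right)} = 3^{2} y = 9 y$)
$P = - \frac{23}{3}$ ($P = \left(2 - 8\right) - \frac{5}{3} = -6 - \frac{5}{3} = - \frac{23}{3} \approx -7.6667$)
$\left(6 \left(P + 9\right) + E{\left(17 \right)}\right)^{2} = \left(6 \left(- \frac{23}{3} + 9\right) + 9 \cdot 17\right)^{2} = \left(6 \cdot \frac{4}{3} + 153\right)^{2} = \left(8 + 153\right)^{2} = 161^{2} = 25921$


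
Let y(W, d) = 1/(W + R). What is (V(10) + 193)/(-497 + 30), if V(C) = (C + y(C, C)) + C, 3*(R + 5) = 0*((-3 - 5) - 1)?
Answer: -1066/2335 ≈ -0.45653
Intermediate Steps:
R = -5 (R = -5 + (0*((-3 - 5) - 1))/3 = -5 + (0*(-8 - 1))/3 = -5 + (0*(-9))/3 = -5 + (⅓)*0 = -5 + 0 = -5)
y(W, d) = 1/(-5 + W) (y(W, d) = 1/(W - 5) = 1/(-5 + W))
V(C) = 1/(-5 + C) + 2*C (V(C) = (C + 1/(-5 + C)) + C = 1/(-5 + C) + 2*C)
(V(10) + 193)/(-497 + 30) = ((1 + 2*10*(-5 + 10))/(-5 + 10) + 193)/(-497 + 30) = ((1 + 2*10*5)/5 + 193)/(-467) = ((1 + 100)/5 + 193)*(-1/467) = ((⅕)*101 + 193)*(-1/467) = (101/5 + 193)*(-1/467) = (1066/5)*(-1/467) = -1066/2335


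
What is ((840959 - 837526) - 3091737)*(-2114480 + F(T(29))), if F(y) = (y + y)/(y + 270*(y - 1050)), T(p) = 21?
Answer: 86387447513736288/13229 ≈ 6.5302e+12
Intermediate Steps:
F(y) = 2*y/(-283500 + 271*y) (F(y) = (2*y)/(y + 270*(-1050 + y)) = (2*y)/(y + (-283500 + 270*y)) = (2*y)/(-283500 + 271*y) = 2*y/(-283500 + 271*y))
((840959 - 837526) - 3091737)*(-2114480 + F(T(29))) = ((840959 - 837526) - 3091737)*(-2114480 + 2*21/(-283500 + 271*21)) = (3433 - 3091737)*(-2114480 + 2*21/(-283500 + 5691)) = -3088304*(-2114480 + 2*21/(-277809)) = -3088304*(-2114480 + 2*21*(-1/277809)) = -3088304*(-2114480 - 2/13229) = -3088304*(-27972455922/13229) = 86387447513736288/13229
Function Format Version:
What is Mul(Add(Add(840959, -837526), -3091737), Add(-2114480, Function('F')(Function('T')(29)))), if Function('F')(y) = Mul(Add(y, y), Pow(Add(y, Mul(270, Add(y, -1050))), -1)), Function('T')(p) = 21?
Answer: Rational(86387447513736288, 13229) ≈ 6.5302e+12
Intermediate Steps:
Function('F')(y) = Mul(2, y, Pow(Add(-283500, Mul(271, y)), -1)) (Function('F')(y) = Mul(Mul(2, y), Pow(Add(y, Mul(270, Add(-1050, y))), -1)) = Mul(Mul(2, y), Pow(Add(y, Add(-283500, Mul(270, y))), -1)) = Mul(Mul(2, y), Pow(Add(-283500, Mul(271, y)), -1)) = Mul(2, y, Pow(Add(-283500, Mul(271, y)), -1)))
Mul(Add(Add(840959, -837526), -3091737), Add(-2114480, Function('F')(Function('T')(29)))) = Mul(Add(Add(840959, -837526), -3091737), Add(-2114480, Mul(2, 21, Pow(Add(-283500, Mul(271, 21)), -1)))) = Mul(Add(3433, -3091737), Add(-2114480, Mul(2, 21, Pow(Add(-283500, 5691), -1)))) = Mul(-3088304, Add(-2114480, Mul(2, 21, Pow(-277809, -1)))) = Mul(-3088304, Add(-2114480, Mul(2, 21, Rational(-1, 277809)))) = Mul(-3088304, Add(-2114480, Rational(-2, 13229))) = Mul(-3088304, Rational(-27972455922, 13229)) = Rational(86387447513736288, 13229)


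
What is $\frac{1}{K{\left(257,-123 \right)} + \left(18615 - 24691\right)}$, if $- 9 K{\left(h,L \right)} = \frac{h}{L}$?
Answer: $- \frac{1107}{6725875} \approx -0.00016459$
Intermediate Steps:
$K{\left(h,L \right)} = - \frac{h}{9 L}$ ($K{\left(h,L \right)} = - \frac{h \frac{1}{L}}{9} = - \frac{h}{9 L}$)
$\frac{1}{K{\left(257,-123 \right)} + \left(18615 - 24691\right)} = \frac{1}{\left(- \frac{1}{9}\right) 257 \frac{1}{-123} + \left(18615 - 24691\right)} = \frac{1}{\left(- \frac{1}{9}\right) 257 \left(- \frac{1}{123}\right) + \left(18615 - 24691\right)} = \frac{1}{\frac{257}{1107} - 6076} = \frac{1}{- \frac{6725875}{1107}} = - \frac{1107}{6725875}$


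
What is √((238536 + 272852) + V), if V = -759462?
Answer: I*√248074 ≈ 498.07*I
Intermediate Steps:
√((238536 + 272852) + V) = √((238536 + 272852) - 759462) = √(511388 - 759462) = √(-248074) = I*√248074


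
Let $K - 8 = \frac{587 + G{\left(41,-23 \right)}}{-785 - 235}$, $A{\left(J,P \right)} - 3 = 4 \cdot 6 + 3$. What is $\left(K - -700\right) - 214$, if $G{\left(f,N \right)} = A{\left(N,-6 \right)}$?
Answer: $\frac{503263}{1020} \approx 493.4$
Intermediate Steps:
$A{\left(J,P \right)} = 30$ ($A{\left(J,P \right)} = 3 + \left(4 \cdot 6 + 3\right) = 3 + \left(24 + 3\right) = 3 + 27 = 30$)
$G{\left(f,N \right)} = 30$
$K = \frac{7543}{1020}$ ($K = 8 + \frac{587 + 30}{-785 - 235} = 8 + \frac{617}{-1020} = 8 + 617 \left(- \frac{1}{1020}\right) = 8 - \frac{617}{1020} = \frac{7543}{1020} \approx 7.3951$)
$\left(K - -700\right) - 214 = \left(\frac{7543}{1020} - -700\right) - 214 = \left(\frac{7543}{1020} + \left(-331 + 1031\right)\right) - 214 = \left(\frac{7543}{1020} + 700\right) - 214 = \frac{721543}{1020} - 214 = \frac{503263}{1020}$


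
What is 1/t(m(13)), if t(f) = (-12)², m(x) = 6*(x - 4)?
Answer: 1/144 ≈ 0.0069444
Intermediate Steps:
m(x) = -24 + 6*x (m(x) = 6*(-4 + x) = -24 + 6*x)
t(f) = 144
1/t(m(13)) = 1/144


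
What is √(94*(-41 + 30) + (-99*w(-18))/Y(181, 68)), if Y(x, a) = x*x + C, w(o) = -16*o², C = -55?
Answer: I*√3361933322/1817 ≈ 31.911*I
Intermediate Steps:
Y(x, a) = -55 + x² (Y(x, a) = x*x - 55 = x² - 55 = -55 + x²)
√(94*(-41 + 30) + (-99*w(-18))/Y(181, 68)) = √(94*(-41 + 30) + (-(-1584)*(-18)²)/(-55 + 181²)) = √(94*(-11) + (-(-1584)*324)/(-55 + 32761)) = √(-1034 - 99*(-5184)/32706) = √(-1034 + 513216*(1/32706)) = √(-1034 + 28512/1817) = √(-1850266/1817) = I*√3361933322/1817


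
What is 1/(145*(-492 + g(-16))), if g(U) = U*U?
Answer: -1/34220 ≈ -2.9223e-5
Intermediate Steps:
g(U) = U**2
1/(145*(-492 + g(-16))) = 1/(145*(-492 + (-16)**2)) = 1/(145*(-492 + 256)) = 1/(145*(-236)) = 1/(-34220) = -1/34220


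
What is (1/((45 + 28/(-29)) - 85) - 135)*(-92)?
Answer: 3689407/297 ≈ 12422.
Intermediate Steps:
(1/((45 + 28/(-29)) - 85) - 135)*(-92) = (1/((45 + 28*(-1/29)) - 85) - 135)*(-92) = (1/((45 - 28/29) - 85) - 135)*(-92) = (1/(1277/29 - 85) - 135)*(-92) = (1/(-1188/29) - 135)*(-92) = (-29/1188 - 135)*(-92) = -160409/1188*(-92) = 3689407/297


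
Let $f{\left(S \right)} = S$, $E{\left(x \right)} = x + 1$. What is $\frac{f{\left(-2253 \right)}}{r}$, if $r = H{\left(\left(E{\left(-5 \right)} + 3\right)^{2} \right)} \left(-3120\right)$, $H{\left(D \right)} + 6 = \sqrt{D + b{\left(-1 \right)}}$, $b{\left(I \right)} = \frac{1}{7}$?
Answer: $- \frac{15771}{126880} - \frac{751 \sqrt{14}}{126880} \approx -0.14645$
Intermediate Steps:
$b{\left(I \right)} = \frac{1}{7}$
$E{\left(x \right)} = 1 + x$
$H{\left(D \right)} = -6 + \sqrt{\frac{1}{7} + D}$ ($H{\left(D \right)} = -6 + \sqrt{D + \frac{1}{7}} = -6 + \sqrt{\frac{1}{7} + D}$)
$r = 18720 - \frac{6240 \sqrt{14}}{7}$ ($r = \left(-6 + \frac{\sqrt{7 + 49 \left(\left(1 - 5\right) + 3\right)^{2}}}{7}\right) \left(-3120\right) = \left(-6 + \frac{\sqrt{7 + 49 \left(-4 + 3\right)^{2}}}{7}\right) \left(-3120\right) = \left(-6 + \frac{\sqrt{7 + 49 \left(-1\right)^{2}}}{7}\right) \left(-3120\right) = \left(-6 + \frac{\sqrt{7 + 49 \cdot 1}}{7}\right) \left(-3120\right) = \left(-6 + \frac{\sqrt{7 + 49}}{7}\right) \left(-3120\right) = \left(-6 + \frac{\sqrt{56}}{7}\right) \left(-3120\right) = \left(-6 + \frac{2 \sqrt{14}}{7}\right) \left(-3120\right) = 18720 - \frac{6240 \sqrt{14}}{7} \approx 15385.0$)
$\frac{f{\left(-2253 \right)}}{r} = - \frac{2253}{18720 - \frac{6240 \sqrt{14}}{7}}$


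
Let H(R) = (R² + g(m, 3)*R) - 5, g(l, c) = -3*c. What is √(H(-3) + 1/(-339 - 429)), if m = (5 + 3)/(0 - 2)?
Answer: √71421/48 ≈ 5.5676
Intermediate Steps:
m = -4 (m = 8/(-2) = 8*(-½) = -4)
H(R) = -5 + R² - 9*R (H(R) = (R² + (-3*3)*R) - 5 = (R² - 9*R) - 5 = -5 + R² - 9*R)
√(H(-3) + 1/(-339 - 429)) = √((-5 + (-3)² - 9*(-3)) + 1/(-339 - 429)) = √((-5 + 9 + 27) + 1/(-768)) = √(31 - 1/768) = √(23807/768) = √71421/48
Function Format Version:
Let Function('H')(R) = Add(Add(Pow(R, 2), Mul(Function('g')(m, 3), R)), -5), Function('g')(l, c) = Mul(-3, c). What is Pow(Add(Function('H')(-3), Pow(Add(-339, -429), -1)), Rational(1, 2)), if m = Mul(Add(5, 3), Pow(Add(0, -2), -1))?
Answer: Mul(Rational(1, 48), Pow(71421, Rational(1, 2))) ≈ 5.5676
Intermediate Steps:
m = -4 (m = Mul(8, Pow(-2, -1)) = Mul(8, Rational(-1, 2)) = -4)
Function('H')(R) = Add(-5, Pow(R, 2), Mul(-9, R)) (Function('H')(R) = Add(Add(Pow(R, 2), Mul(Mul(-3, 3), R)), -5) = Add(Add(Pow(R, 2), Mul(-9, R)), -5) = Add(-5, Pow(R, 2), Mul(-9, R)))
Pow(Add(Function('H')(-3), Pow(Add(-339, -429), -1)), Rational(1, 2)) = Pow(Add(Add(-5, Pow(-3, 2), Mul(-9, -3)), Pow(Add(-339, -429), -1)), Rational(1, 2)) = Pow(Add(Add(-5, 9, 27), Pow(-768, -1)), Rational(1, 2)) = Pow(Add(31, Rational(-1, 768)), Rational(1, 2)) = Pow(Rational(23807, 768), Rational(1, 2)) = Mul(Rational(1, 48), Pow(71421, Rational(1, 2)))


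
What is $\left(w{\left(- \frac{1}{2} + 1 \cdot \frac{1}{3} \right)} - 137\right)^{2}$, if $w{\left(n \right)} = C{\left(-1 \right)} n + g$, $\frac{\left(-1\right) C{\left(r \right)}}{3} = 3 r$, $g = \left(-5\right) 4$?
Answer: $\frac{100489}{4} \approx 25122.0$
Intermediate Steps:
$g = -20$
$C{\left(r \right)} = - 9 r$ ($C{\left(r \right)} = - 3 \cdot 3 r = - 9 r$)
$w{\left(n \right)} = -20 + 9 n$ ($w{\left(n \right)} = \left(-9\right) \left(-1\right) n - 20 = 9 n - 20 = -20 + 9 n$)
$\left(w{\left(- \frac{1}{2} + 1 \cdot \frac{1}{3} \right)} - 137\right)^{2} = \left(\left(-20 + 9 \left(- \frac{1}{2} + 1 \cdot \frac{1}{3}\right)\right) - 137\right)^{2} = \left(\left(-20 + 9 \left(\left(-1\right) \frac{1}{2} + 1 \cdot \frac{1}{3}\right)\right) - 137\right)^{2} = \left(\left(-20 + 9 \left(- \frac{1}{2} + \frac{1}{3}\right)\right) - 137\right)^{2} = \left(\left(-20 + 9 \left(- \frac{1}{6}\right)\right) - 137\right)^{2} = \left(\left(-20 - \frac{3}{2}\right) - 137\right)^{2} = \left(- \frac{43}{2} - 137\right)^{2} = \left(- \frac{317}{2}\right)^{2} = \frac{100489}{4}$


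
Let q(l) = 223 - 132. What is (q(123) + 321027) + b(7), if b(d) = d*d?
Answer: 321167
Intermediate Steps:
b(d) = d**2
q(l) = 91
(q(123) + 321027) + b(7) = (91 + 321027) + 7**2 = 321118 + 49 = 321167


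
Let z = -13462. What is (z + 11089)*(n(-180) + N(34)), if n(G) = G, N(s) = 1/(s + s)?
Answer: 29043147/68 ≈ 4.2711e+5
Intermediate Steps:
N(s) = 1/(2*s)
(z + 11089)*(n(-180) + N(34)) = (-13462 + 11089)*(-180 + (½)/34) = -2373*(-180 + (½)*(1/34)) = -2373*(-180 + 1/68) = -2373*(-12239/68) = 29043147/68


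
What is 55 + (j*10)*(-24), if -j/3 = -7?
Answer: -4985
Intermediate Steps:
j = 21 (j = -3*(-7) = 21)
55 + (j*10)*(-24) = 55 + (21*10)*(-24) = 55 + 210*(-24) = 55 - 5040 = -4985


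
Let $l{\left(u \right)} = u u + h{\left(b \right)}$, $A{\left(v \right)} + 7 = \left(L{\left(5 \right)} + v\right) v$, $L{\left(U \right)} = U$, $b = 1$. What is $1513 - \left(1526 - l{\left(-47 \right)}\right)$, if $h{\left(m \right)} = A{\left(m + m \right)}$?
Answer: $2203$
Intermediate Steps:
$A{\left(v \right)} = -7 + v \left(5 + v\right)$ ($A{\left(v \right)} = -7 + \left(5 + v\right) v = -7 + v \left(5 + v\right)$)
$h{\left(m \right)} = -7 + 4 m^{2} + 10 m$ ($h{\left(m \right)} = -7 + \left(m + m\right)^{2} + 5 \left(m + m\right) = -7 + \left(2 m\right)^{2} + 5 \cdot 2 m = -7 + 4 m^{2} + 10 m$)
$l{\left(u \right)} = 7 + u^{2}$ ($l{\left(u \right)} = u u + \left(-7 + 4 \cdot 1^{2} + 10 \cdot 1\right) = u^{2} + \left(-7 + 4 \cdot 1 + 10\right) = u^{2} + \left(-7 + 4 + 10\right) = u^{2} + 7 = 7 + u^{2}$)
$1513 - \left(1526 - l{\left(-47 \right)}\right) = 1513 - \left(1526 - \left(7 + \left(-47\right)^{2}\right)\right) = 1513 - \left(1526 - \left(7 + 2209\right)\right) = 1513 - \left(1526 - 2216\right) = 1513 - -690 = 1513 + 690 = 2203$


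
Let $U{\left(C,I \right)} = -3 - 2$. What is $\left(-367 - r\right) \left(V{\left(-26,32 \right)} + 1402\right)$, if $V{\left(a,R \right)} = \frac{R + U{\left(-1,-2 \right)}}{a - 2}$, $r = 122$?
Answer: $- \frac{19182981}{28} \approx -6.8511 \cdot 10^{5}$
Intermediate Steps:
$U{\left(C,I \right)} = -5$
$V{\left(a,R \right)} = \frac{-5 + R}{-2 + a}$ ($V{\left(a,R \right)} = \frac{R - 5}{a - 2} = \frac{-5 + R}{-2 + a}$)
$\left(-367 - r\right) \left(V{\left(-26,32 \right)} + 1402\right) = \left(-367 - 122\right) \left(\frac{-5 + 32}{-2 - 26} + 1402\right) = \left(-367 - 122\right) \left(\frac{1}{-28} \cdot 27 + 1402\right) = - 489 \left(\left(- \frac{1}{28}\right) 27 + 1402\right) = - 489 \left(- \frac{27}{28} + 1402\right) = \left(-489\right) \frac{39229}{28} = - \frac{19182981}{28}$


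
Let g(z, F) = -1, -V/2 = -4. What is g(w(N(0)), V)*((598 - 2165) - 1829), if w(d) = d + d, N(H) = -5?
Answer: 3396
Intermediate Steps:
V = 8 (V = -2*(-4) = 8)
w(d) = 2*d
g(w(N(0)), V)*((598 - 2165) - 1829) = -((598 - 2165) - 1829) = -(-1567 - 1829) = -1*(-3396) = 3396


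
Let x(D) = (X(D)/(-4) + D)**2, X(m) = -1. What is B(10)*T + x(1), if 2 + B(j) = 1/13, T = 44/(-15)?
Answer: 4495/624 ≈ 7.2035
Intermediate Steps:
T = -44/15 (T = 44*(-1/15) = -44/15 ≈ -2.9333)
x(D) = (1/4 + D)**2 (x(D) = (-1/(-4) + D)**2 = (-1*(-1/4) + D)**2 = (1/4 + D)**2)
B(j) = -25/13 (B(j) = -2 + 1/13 = -25/13)
B(10)*T + x(1) = -25/13*(-44/15) + (1 + 4*1)**2/16 = 220/39 + (1 + 4)**2/16 = 220/39 + (1/16)*5**2 = 220/39 + (1/16)*25 = 220/39 + 25/16 = 4495/624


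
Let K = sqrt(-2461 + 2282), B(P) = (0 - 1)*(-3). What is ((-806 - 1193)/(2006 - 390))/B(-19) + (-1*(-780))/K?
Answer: -1999/4848 - 780*I*sqrt(179)/179 ≈ -0.41233 - 58.3*I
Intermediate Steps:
B(P) = 3 (B(P) = -1*(-3) = 3)
K = I*sqrt(179) (K = sqrt(-179) = I*sqrt(179) ≈ 13.379*I)
((-806 - 1193)/(2006 - 390))/B(-19) + (-1*(-780))/K = ((-806 - 1193)/(2006 - 390))/3 + (-1*(-780))/((I*sqrt(179))) = -1999/1616*(1/3) + 780*(-I*sqrt(179)/179) = -1999*1/1616*(1/3) - 780*I*sqrt(179)/179 = -1999/1616*1/3 - 780*I*sqrt(179)/179 = -1999/4848 - 780*I*sqrt(179)/179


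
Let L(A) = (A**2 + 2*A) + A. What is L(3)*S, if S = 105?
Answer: 1890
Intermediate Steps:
L(A) = A**2 + 3*A
L(3)*S = (3*(3 + 3))*105 = (3*6)*105 = 18*105 = 1890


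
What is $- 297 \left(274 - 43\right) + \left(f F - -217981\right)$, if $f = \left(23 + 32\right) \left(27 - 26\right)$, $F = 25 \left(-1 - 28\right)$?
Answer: $109499$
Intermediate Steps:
$F = -725$ ($F = 25 \left(-29\right) = -725$)
$f = 55$ ($f = 55 \cdot 1 = 55$)
$- 297 \left(274 - 43\right) + \left(f F - -217981\right) = - 297 \left(274 - 43\right) + \left(55 \left(-725\right) - -217981\right) = \left(-297\right) 231 + \left(-39875 + 217981\right) = -68607 + 178106 = 109499$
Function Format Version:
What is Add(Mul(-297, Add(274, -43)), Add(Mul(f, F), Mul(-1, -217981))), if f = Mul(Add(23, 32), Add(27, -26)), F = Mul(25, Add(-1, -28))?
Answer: 109499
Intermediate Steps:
F = -725 (F = Mul(25, -29) = -725)
f = 55 (f = Mul(55, 1) = 55)
Add(Mul(-297, Add(274, -43)), Add(Mul(f, F), Mul(-1, -217981))) = Add(Mul(-297, Add(274, -43)), Add(Mul(55, -725), Mul(-1, -217981))) = Add(Mul(-297, 231), Add(-39875, 217981)) = Add(-68607, 178106) = 109499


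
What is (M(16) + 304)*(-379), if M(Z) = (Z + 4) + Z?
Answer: -128860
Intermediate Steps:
M(Z) = 4 + 2*Z (M(Z) = (4 + Z) + Z = 4 + 2*Z)
(M(16) + 304)*(-379) = ((4 + 2*16) + 304)*(-379) = ((4 + 32) + 304)*(-379) = (36 + 304)*(-379) = 340*(-379) = -128860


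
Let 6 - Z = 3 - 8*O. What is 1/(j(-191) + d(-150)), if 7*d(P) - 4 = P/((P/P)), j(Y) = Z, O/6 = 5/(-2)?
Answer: -7/965 ≈ -0.0072539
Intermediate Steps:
O = -15 (O = 6*(5/(-2)) = 6*(5*(-1/2)) = 6*(-5/2) = -15)
Z = -117 (Z = 6 - (3 - 8*(-15)) = 6 - (3 + 120) = 6 - 1*123 = 6 - 123 = -117)
j(Y) = -117
d(P) = 4/7 + P/7 (d(P) = 4/7 + (P/((P/P)))/7 = 4/7 + (P/1)/7 = 4/7 + (P*1)/7 = 4/7 + P/7)
1/(j(-191) + d(-150)) = 1/(-117 + (4/7 + (1/7)*(-150))) = 1/(-117 + (4/7 - 150/7)) = 1/(-117 - 146/7) = 1/(-965/7) = -7/965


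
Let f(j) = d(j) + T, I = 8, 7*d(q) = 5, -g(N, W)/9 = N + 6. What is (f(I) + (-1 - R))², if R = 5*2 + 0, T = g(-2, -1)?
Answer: 104976/49 ≈ 2142.4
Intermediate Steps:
g(N, W) = -54 - 9*N (g(N, W) = -9*(N + 6) = -9*(6 + N) = -54 - 9*N)
T = -36 (T = -54 - 9*(-2) = -54 + 18 = -36)
d(q) = 5/7 (d(q) = (⅐)*5 = 5/7)
f(j) = -247/7 (f(j) = 5/7 - 36 = -247/7)
R = 10 (R = 10 + 0 = 10)
(f(I) + (-1 - R))² = (-247/7 + (-1 - 1*10))² = (-247/7 + (-1 - 10))² = (-247/7 - 11)² = (-324/7)² = 104976/49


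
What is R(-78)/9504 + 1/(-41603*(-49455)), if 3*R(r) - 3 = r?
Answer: -5715211069/2172695041440 ≈ -0.0026305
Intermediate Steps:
R(r) = 1 + r/3
R(-78)/9504 + 1/(-41603*(-49455)) = (1 + (1/3)*(-78))/9504 + 1/(-41603*(-49455)) = (1 - 26)*(1/9504) - 1/41603*(-1/49455) = -25*1/9504 + 1/2057476365 = -25/9504 + 1/2057476365 = -5715211069/2172695041440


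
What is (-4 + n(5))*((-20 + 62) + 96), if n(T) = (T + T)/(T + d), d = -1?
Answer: -207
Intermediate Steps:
n(T) = 2*T/(-1 + T) (n(T) = (T + T)/(T - 1) = (2*T)/(-1 + T) = 2*T/(-1 + T))
(-4 + n(5))*((-20 + 62) + 96) = (-4 + 2*5/(-1 + 5))*((-20 + 62) + 96) = (-4 + 2*5/4)*(42 + 96) = (-4 + 2*5*(¼))*138 = (-4 + 5/2)*138 = -3/2*138 = -207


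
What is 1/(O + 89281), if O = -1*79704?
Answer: 1/9577 ≈ 0.00010442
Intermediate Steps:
O = -79704
1/(O + 89281) = 1/(-79704 + 89281) = 1/9577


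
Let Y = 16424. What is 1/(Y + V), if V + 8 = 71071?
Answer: 1/87487 ≈ 1.1430e-5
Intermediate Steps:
V = 71063 (V = -8 + 71071 = 71063)
1/(Y + V) = 1/(16424 + 71063) = 1/87487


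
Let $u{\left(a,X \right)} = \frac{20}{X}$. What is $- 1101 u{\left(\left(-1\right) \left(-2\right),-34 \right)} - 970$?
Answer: $- \frac{5480}{17} \approx -322.35$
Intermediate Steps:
$- 1101 u{\left(\left(-1\right) \left(-2\right),-34 \right)} - 970 = - 1101 \frac{20}{-34} - 970 = - 1101 \cdot 20 \left(- \frac{1}{34}\right) - 970 = \left(-1101\right) \left(- \frac{10}{17}\right) - 970 = \frac{11010}{17} - 970 = - \frac{5480}{17}$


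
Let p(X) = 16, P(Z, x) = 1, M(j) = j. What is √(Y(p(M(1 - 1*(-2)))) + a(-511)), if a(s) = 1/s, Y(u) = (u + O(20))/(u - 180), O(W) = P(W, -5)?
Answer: I*√185437301/41902 ≈ 0.32499*I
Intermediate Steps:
O(W) = 1
Y(u) = (1 + u)/(-180 + u) (Y(u) = (u + 1)/(u - 180) = (1 + u)/(-180 + u))
√(Y(p(M(1 - 1*(-2)))) + a(-511)) = √((1 + 16)/(-180 + 16) + 1/(-511)) = √(17/(-164) - 1/511) = √(-1/164*17 - 1/511) = √(-17/164 - 1/511) = √(-8851/83804) = I*√185437301/41902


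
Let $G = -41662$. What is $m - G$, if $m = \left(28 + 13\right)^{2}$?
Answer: $43343$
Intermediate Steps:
$m = 1681$ ($m = 41^{2} = 1681$)
$m - G = 1681 - -41662 = 1681 + 41662 = 43343$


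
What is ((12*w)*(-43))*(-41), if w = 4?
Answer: 84624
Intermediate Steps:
((12*w)*(-43))*(-41) = ((12*4)*(-43))*(-41) = (48*(-43))*(-41) = -2064*(-41) = 84624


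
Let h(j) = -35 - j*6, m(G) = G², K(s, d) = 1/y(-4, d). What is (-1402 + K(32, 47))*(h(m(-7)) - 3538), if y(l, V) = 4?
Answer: 21682269/4 ≈ 5.4206e+6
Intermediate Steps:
K(s, d) = ¼ (K(s, d) = 1/4 = ¼)
h(j) = -35 - 6*j
(-1402 + K(32, 47))*(h(m(-7)) - 3538) = (-1402 + ¼)*((-35 - 6*(-7)²) - 3538) = -5607*((-35 - 6*49) - 3538)/4 = -5607*((-35 - 294) - 3538)/4 = -5607*(-329 - 3538)/4 = -5607/4*(-3867) = 21682269/4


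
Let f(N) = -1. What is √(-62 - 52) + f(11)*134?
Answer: -134 + I*√114 ≈ -134.0 + 10.677*I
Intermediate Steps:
√(-62 - 52) + f(11)*134 = √(-62 - 52) - 1*134 = √(-114) - 134 = I*√114 - 134 = -134 + I*√114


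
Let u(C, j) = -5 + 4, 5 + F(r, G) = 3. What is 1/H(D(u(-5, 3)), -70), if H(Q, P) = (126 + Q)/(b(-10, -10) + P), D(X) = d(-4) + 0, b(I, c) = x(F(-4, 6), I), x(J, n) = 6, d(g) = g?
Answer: -32/61 ≈ -0.52459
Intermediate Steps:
F(r, G) = -2 (F(r, G) = -5 + 3 = -2)
u(C, j) = -1
b(I, c) = 6
D(X) = -4 (D(X) = -4 + 0 = -4)
H(Q, P) = (126 + Q)/(6 + P)
1/H(D(u(-5, 3)), -70) = 1/((126 - 4)/(6 - 70)) = 1/(122/(-64)) = 1/(-1/64*122) = 1/(-61/32) = -32/61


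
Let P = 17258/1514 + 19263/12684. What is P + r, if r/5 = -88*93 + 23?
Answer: -130558975671/3200596 ≈ -40792.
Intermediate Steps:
P = 41344109/3200596 (P = 17258*(1/1514) + 19263*(1/12684) = 8629/757 + 6421/4228 = 41344109/3200596 ≈ 12.918)
r = -40805 (r = 5*(-88*93 + 23) = 5*(-8184 + 23) = 5*(-8161) = -40805)
P + r = 41344109/3200596 - 40805 = -130558975671/3200596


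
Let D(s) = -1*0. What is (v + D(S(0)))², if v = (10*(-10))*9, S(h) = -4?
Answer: 810000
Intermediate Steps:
D(s) = 0
v = -900 (v = -100*9 = -900)
(v + D(S(0)))² = (-900 + 0)² = (-900)² = 810000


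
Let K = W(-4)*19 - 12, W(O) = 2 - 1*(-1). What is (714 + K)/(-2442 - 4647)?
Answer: -253/2363 ≈ -0.10707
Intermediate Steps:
W(O) = 3 (W(O) = 2 + 1 = 3)
K = 45 (K = 3*19 - 12 = 57 - 12 = 45)
(714 + K)/(-2442 - 4647) = (714 + 45)/(-2442 - 4647) = 759/(-7089) = 759*(-1/7089) = -253/2363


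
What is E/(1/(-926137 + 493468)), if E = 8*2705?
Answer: -9362957160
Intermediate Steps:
E = 21640
E/(1/(-926137 + 493468)) = 21640/(1/(-926137 + 493468)) = 21640/(1/(-432669)) = 21640/(-1/432669) = 21640*(-432669) = -9362957160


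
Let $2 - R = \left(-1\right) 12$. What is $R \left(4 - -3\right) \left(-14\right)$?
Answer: $-1372$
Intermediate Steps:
$R = 14$ ($R = 2 - \left(-1\right) 12 = 2 - -12 = 2 + 12 = 14$)
$R \left(4 - -3\right) \left(-14\right) = 14 \left(4 - -3\right) \left(-14\right) = 14 \left(4 + 3\right) \left(-14\right) = 14 \cdot 7 \left(-14\right) = 98 \left(-14\right) = -1372$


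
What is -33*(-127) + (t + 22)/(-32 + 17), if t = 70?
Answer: 62773/15 ≈ 4184.9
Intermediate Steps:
-33*(-127) + (t + 22)/(-32 + 17) = -33*(-127) + (70 + 22)/(-32 + 17) = 4191 + 92/(-15) = 4191 + 92*(-1/15) = 4191 - 92/15 = 62773/15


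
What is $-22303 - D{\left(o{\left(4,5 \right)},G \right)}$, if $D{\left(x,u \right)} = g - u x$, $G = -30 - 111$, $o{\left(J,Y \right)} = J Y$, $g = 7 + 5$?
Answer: $-25135$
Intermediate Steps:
$g = 12$
$G = -141$ ($G = -30 - 111 = -141$)
$D{\left(x,u \right)} = 12 - u x$
$-22303 - D{\left(o{\left(4,5 \right)},G \right)} = -22303 - \left(12 - - 141 \cdot 4 \cdot 5\right) = -22303 - \left(12 - \left(-141\right) 20\right) = -22303 - \left(12 + 2820\right) = -22303 - 2832 = -25135$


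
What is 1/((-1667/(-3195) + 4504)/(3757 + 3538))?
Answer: 23307525/14391947 ≈ 1.6195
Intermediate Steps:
1/((-1667/(-3195) + 4504)/(3757 + 3538)) = 1/((-1667*(-1/3195) + 4504)/7295) = 1/((1667/3195 + 4504)*(1/7295)) = 1/((14391947/3195)*(1/7295)) = 1/(14391947/23307525) = 23307525/14391947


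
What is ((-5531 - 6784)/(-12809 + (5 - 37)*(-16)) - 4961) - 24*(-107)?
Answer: -9804802/4099 ≈ -2392.0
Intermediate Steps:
((-5531 - 6784)/(-12809 + (5 - 37)*(-16)) - 4961) - 24*(-107) = (-12315/(-12809 - 32*(-16)) - 4961) + 2568 = (-12315/(-12809 + 512) - 4961) + 2568 = (-12315/(-12297) - 4961) + 2568 = (-12315*(-1/12297) - 4961) + 2568 = (4105/4099 - 4961) + 2568 = -20331034/4099 + 2568 = -9804802/4099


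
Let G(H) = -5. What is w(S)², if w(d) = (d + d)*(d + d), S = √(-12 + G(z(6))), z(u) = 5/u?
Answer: 4624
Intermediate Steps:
S = I*√17 (S = √(-12 - 5) = √(-17) = I*√17 ≈ 4.1231*I)
w(d) = 4*d² (w(d) = (2*d)*(2*d) = 4*d²)
w(S)² = (4*(I*√17)²)² = (4*(-17))² = (-68)² = 4624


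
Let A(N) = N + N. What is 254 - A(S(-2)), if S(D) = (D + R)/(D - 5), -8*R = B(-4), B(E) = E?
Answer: 1775/7 ≈ 253.57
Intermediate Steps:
R = ½ (R = -⅛*(-4) = ½ ≈ 0.50000)
S(D) = (½ + D)/(-5 + D) (S(D) = (D + ½)/(D - 5) = (½ + D)/(-5 + D))
A(N) = 2*N
254 - A(S(-2)) = 254 - 2*(½ - 2)/(-5 - 2) = 254 - 2*-3/2/(-7) = 254 - 2*(-⅐*(-3/2)) = 254 - 2*3/14 = 254 - 1*3/7 = 254 - 3/7 = 1775/7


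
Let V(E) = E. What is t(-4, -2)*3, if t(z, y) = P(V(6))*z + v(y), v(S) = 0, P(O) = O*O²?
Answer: -2592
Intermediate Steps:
P(O) = O³
t(z, y) = 216*z (t(z, y) = 6³*z + 0 = 216*z + 0 = 216*z)
t(-4, -2)*3 = (216*(-4))*3 = -864*3 = -2592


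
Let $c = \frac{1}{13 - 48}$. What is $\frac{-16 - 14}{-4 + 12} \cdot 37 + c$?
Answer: $- \frac{19429}{140} \approx -138.78$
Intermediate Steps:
$c = - \frac{1}{35}$ ($c = \frac{1}{-35} = - \frac{1}{35} \approx -0.028571$)
$\frac{-16 - 14}{-4 + 12} \cdot 37 + c = \frac{-16 - 14}{-4 + 12} \cdot 37 - \frac{1}{35} = \frac{-16 - 14}{8} \cdot 37 - \frac{1}{35} = \left(-30\right) \frac{1}{8} \cdot 37 - \frac{1}{35} = \left(- \frac{15}{4}\right) 37 - \frac{1}{35} = - \frac{555}{4} - \frac{1}{35} = - \frac{19429}{140}$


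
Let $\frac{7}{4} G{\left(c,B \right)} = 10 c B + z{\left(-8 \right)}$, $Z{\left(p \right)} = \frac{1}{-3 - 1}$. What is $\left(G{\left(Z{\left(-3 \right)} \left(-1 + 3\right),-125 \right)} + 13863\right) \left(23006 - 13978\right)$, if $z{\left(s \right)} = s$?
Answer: $\frac{898367252}{7} \approx 1.2834 \cdot 10^{8}$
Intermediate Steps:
$Z{\left(p \right)} = - \frac{1}{4}$ ($Z{\left(p \right)} = \frac{1}{-4} = - \frac{1}{4}$)
$G{\left(c,B \right)} = - \frac{32}{7} + \frac{40 B c}{7}$ ($G{\left(c,B \right)} = \frac{4 \left(10 c B - 8\right)}{7} = \frac{4 \left(10 B c - 8\right)}{7} = \frac{4 \left(-8 + 10 B c\right)}{7} = - \frac{32}{7} + \frac{40 B c}{7}$)
$\left(G{\left(Z{\left(-3 \right)} \left(-1 + 3\right),-125 \right)} + 13863\right) \left(23006 - 13978\right) = \left(\left(- \frac{32}{7} + \frac{40}{7} \left(-125\right) \left(- \frac{-1 + 3}{4}\right)\right) + 13863\right) \left(23006 - 13978\right) = \left(\left(- \frac{32}{7} + \frac{40}{7} \left(-125\right) \left(\left(- \frac{1}{4}\right) 2\right)\right) + 13863\right) 9028 = \left(\left(- \frac{32}{7} + \frac{40}{7} \left(-125\right) \left(- \frac{1}{2}\right)\right) + 13863\right) 9028 = \left(\left(- \frac{32}{7} + \frac{2500}{7}\right) + 13863\right) 9028 = \left(\frac{2468}{7} + 13863\right) 9028 = \frac{99509}{7} \cdot 9028 = \frac{898367252}{7}$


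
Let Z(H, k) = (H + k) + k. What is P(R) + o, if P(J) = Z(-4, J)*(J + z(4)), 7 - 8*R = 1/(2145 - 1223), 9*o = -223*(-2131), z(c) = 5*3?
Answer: 12918325179281/244824192 ≈ 52766.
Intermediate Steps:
z(c) = 15
Z(H, k) = H + 2*k
o = 475213/9 (o = (-223*(-2131))/9 = (⅑)*475213 = 475213/9 ≈ 52801.)
R = 6453/7376 (R = 7/8 - 1/(8*(2145 - 1223)) = 7/8 - ⅛/922 = 7/8 - ⅛*1/922 = 7/8 - 1/7376 = 6453/7376 ≈ 0.87486)
P(J) = (-4 + 2*J)*(15 + J) (P(J) = (-4 + 2*J)*(J + 15) = (-4 + 2*J)*(15 + J))
P(R) + o = 2*(-2 + 6453/7376)*(15 + 6453/7376) + 475213/9 = 2*(-8299/7376)*(117093/7376) + 475213/9 = -971754807/27202688 + 475213/9 = 12918325179281/244824192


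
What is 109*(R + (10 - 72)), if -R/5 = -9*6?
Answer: 22672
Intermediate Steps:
R = 270 (R = -(-45)*6 = -5*(-54) = 270)
109*(R + (10 - 72)) = 109*(270 + (10 - 72)) = 109*(270 - 62) = 109*208 = 22672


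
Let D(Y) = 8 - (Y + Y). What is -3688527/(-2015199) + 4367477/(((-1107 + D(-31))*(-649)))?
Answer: 3761253968258/452085041529 ≈ 8.3198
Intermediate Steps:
D(Y) = 8 - 2*Y
-3688527/(-2015199) + 4367477/(((-1107 + D(-31))*(-649))) = -3688527/(-2015199) + 4367477/(((-1107 + (8 - 2*(-31)))*(-649))) = -3688527*(-1/2015199) + 4367477/(((-1107 + (8 + 62))*(-649))) = 1229509/671733 + 4367477/(((-1107 + 70)*(-649))) = 1229509/671733 + 4367477/((-1037*(-649))) = 1229509/671733 + 4367477/673013 = 3761253968258/452085041529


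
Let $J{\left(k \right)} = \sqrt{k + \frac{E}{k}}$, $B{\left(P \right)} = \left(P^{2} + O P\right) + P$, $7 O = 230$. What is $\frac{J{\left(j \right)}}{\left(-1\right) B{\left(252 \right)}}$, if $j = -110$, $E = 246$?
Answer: $- \frac{i \sqrt{339515}}{3961980} \approx - 0.00014707 i$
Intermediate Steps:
$O = \frac{230}{7}$ ($O = \frac{1}{7} \cdot 230 = \frac{230}{7} \approx 32.857$)
$B{\left(P \right)} = P^{2} + \frac{237 P}{7}$ ($B{\left(P \right)} = \left(P^{2} + \frac{230 P}{7}\right) + P = P^{2} + \frac{237 P}{7}$)
$J{\left(k \right)} = \sqrt{k + \frac{246}{k}}$
$\frac{J{\left(j \right)}}{\left(-1\right) B{\left(252 \right)}} = \frac{\sqrt{-110 + \frac{246}{-110}}}{\left(-1\right) \frac{1}{7} \cdot 252 \left(237 + 7 \cdot 252\right)} = \frac{\sqrt{-110 + 246 \left(- \frac{1}{110}\right)}}{\left(-1\right) \frac{1}{7} \cdot 252 \left(237 + 1764\right)} = \frac{\sqrt{-110 - \frac{123}{55}}}{\left(-1\right) \frac{1}{7} \cdot 252 \cdot 2001} = \frac{\sqrt{- \frac{6173}{55}}}{\left(-1\right) 72036} = \frac{\frac{1}{55} i \sqrt{339515}}{-72036} = \frac{i \sqrt{339515}}{55} \left(- \frac{1}{72036}\right) = - \frac{i \sqrt{339515}}{3961980}$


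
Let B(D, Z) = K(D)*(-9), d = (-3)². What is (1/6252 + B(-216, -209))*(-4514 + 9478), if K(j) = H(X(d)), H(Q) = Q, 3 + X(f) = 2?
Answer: 69829829/1563 ≈ 44677.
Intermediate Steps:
d = 9
X(f) = -1 (X(f) = -3 + 2 = -1)
K(j) = -1
B(D, Z) = 9 (B(D, Z) = -1*(-9) = 9)
(1/6252 + B(-216, -209))*(-4514 + 9478) = (1/6252 + 9)*(-4514 + 9478) = (1/6252 + 9)*4964 = (56269/6252)*4964 = 69829829/1563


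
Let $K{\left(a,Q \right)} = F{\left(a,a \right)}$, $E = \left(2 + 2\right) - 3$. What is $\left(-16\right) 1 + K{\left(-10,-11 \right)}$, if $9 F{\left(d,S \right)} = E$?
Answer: $- \frac{143}{9} \approx -15.889$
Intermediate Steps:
$E = 1$ ($E = 4 - 3 = 1$)
$F{\left(d,S \right)} = \frac{1}{9}$ ($F{\left(d,S \right)} = \frac{1}{9} \cdot 1 = \frac{1}{9}$)
$K{\left(a,Q \right)} = \frac{1}{9}$
$\left(-16\right) 1 + K{\left(-10,-11 \right)} = \left(-16\right) 1 + \frac{1}{9} = -16 + \frac{1}{9} = - \frac{143}{9}$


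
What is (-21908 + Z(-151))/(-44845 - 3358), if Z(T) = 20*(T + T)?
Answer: 27948/48203 ≈ 0.57980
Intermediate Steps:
Z(T) = 40*T (Z(T) = 20*(2*T) = 40*T)
(-21908 + Z(-151))/(-44845 - 3358) = (-21908 + 40*(-151))/(-44845 - 3358) = (-21908 - 6040)/(-48203) = -27948*(-1/48203) = 27948/48203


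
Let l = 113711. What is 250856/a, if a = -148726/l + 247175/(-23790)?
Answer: -10440181701456/486841661 ≈ -21445.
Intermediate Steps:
a = -486841661/41618226 (a = -148726/113711 + 247175/(-23790) = -148726*1/113711 + 247175*(-1/23790) = -148726/113711 - 49435/4758 = -486841661/41618226 ≈ -11.698)
250856/a = 250856/(-486841661/41618226) = 250856*(-41618226/486841661) = -10440181701456/486841661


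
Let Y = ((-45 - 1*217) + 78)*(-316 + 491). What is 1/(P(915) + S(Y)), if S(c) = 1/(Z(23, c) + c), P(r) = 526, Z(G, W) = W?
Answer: 64400/33874399 ≈ 0.0019011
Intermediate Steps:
Y = -32200 (Y = ((-45 - 217) + 78)*175 = (-262 + 78)*175 = -184*175 = -32200)
S(c) = 1/(2*c) (S(c) = 1/(c + c) = 1/(2*c))
1/(P(915) + S(Y)) = 1/(526 + (½)/(-32200)) = 1/(526 + (½)*(-1/32200)) = 1/(526 - 1/64400) = 1/(33874399/64400) = 64400/33874399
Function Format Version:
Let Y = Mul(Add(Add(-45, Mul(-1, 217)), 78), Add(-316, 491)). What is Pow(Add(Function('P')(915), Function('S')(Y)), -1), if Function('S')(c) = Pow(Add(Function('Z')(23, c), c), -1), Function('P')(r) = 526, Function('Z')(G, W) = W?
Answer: Rational(64400, 33874399) ≈ 0.0019011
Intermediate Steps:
Y = -32200 (Y = Mul(Add(Add(-45, -217), 78), 175) = Mul(Add(-262, 78), 175) = Mul(-184, 175) = -32200)
Function('S')(c) = Mul(Rational(1, 2), Pow(c, -1)) (Function('S')(c) = Pow(Add(c, c), -1) = Pow(Mul(2, c), -1) = Mul(Rational(1, 2), Pow(c, -1)))
Pow(Add(Function('P')(915), Function('S')(Y)), -1) = Pow(Add(526, Mul(Rational(1, 2), Pow(-32200, -1))), -1) = Pow(Add(526, Mul(Rational(1, 2), Rational(-1, 32200))), -1) = Pow(Add(526, Rational(-1, 64400)), -1) = Pow(Rational(33874399, 64400), -1) = Rational(64400, 33874399)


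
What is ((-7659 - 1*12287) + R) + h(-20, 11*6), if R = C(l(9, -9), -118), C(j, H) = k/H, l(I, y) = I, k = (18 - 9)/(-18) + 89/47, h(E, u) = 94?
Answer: -220198515/11092 ≈ -19852.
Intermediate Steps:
k = 131/94 (k = 9*(-1/18) + 89*(1/47) = -½ + 89/47 = 131/94 ≈ 1.3936)
C(j, H) = 131/(94*H)
R = -131/11092 (R = (131/94)/(-118) = (131/94)*(-1/118) = -131/11092 ≈ -0.011810)
((-7659 - 1*12287) + R) + h(-20, 11*6) = ((-7659 - 1*12287) - 131/11092) + 94 = ((-7659 - 12287) - 131/11092) + 94 = (-19946 - 131/11092) + 94 = -221241163/11092 + 94 = -220198515/11092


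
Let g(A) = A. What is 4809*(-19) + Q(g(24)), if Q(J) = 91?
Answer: -91280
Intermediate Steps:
4809*(-19) + Q(g(24)) = 4809*(-19) + 91 = -91371 + 91 = -91280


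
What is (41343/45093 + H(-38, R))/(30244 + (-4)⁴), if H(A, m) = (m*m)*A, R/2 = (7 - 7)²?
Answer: 13781/458445500 ≈ 3.0060e-5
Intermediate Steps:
R = 0 (R = 2*(7 - 7)² = 2*0² = 2*0 = 0)
H(A, m) = A*m² (H(A, m) = m²*A = A*m²)
(41343/45093 + H(-38, R))/(30244 + (-4)⁴) = (41343/45093 - 38*0²)/(30244 + (-4)⁴) = (41343*(1/45093) - 38*0)/(30244 + 256) = (13781/15031 + 0)/30500 = (13781/15031)*(1/30500) = 13781/458445500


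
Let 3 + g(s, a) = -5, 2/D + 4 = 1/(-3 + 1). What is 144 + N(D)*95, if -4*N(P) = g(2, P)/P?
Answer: -567/2 ≈ -283.50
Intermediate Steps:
D = -4/9 (D = 2/(-4 + 1/(-3 + 1)) = 2/(-4 + 1/(-2)) = 2/(-4 - 1/2) = 2/(-9/2) = 2*(-2/9) = -4/9 ≈ -0.44444)
g(s, a) = -8 (g(s, a) = -3 - 5 = -8)
N(P) = 2/P (N(P) = -(-2)/P = 2/P)
144 + N(D)*95 = 144 + (2/(-4/9))*95 = 144 + (2*(-9/4))*95 = 144 - 9/2*95 = 144 - 855/2 = -567/2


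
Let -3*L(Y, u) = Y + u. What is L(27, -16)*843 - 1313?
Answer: -4404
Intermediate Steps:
L(Y, u) = -Y/3 - u/3 (L(Y, u) = -(Y + u)/3 = -Y/3 - u/3)
L(27, -16)*843 - 1313 = (-⅓*27 - ⅓*(-16))*843 - 1313 = (-9 + 16/3)*843 - 1313 = -11/3*843 - 1313 = -3091 - 1313 = -4404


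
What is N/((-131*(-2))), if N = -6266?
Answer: -3133/131 ≈ -23.916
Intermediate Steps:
N/((-131*(-2))) = -6266/((-131*(-2))) = -6266/262 = -6266*1/262 = -3133/131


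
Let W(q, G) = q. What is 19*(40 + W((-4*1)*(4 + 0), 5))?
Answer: 456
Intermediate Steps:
19*(40 + W((-4*1)*(4 + 0), 5)) = 19*(40 + (-4*1)*(4 + 0)) = 19*(40 - 4*4) = 19*(40 - 16) = 19*24 = 456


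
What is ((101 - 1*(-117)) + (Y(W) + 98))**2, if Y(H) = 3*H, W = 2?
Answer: 103684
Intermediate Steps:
((101 - 1*(-117)) + (Y(W) + 98))**2 = ((101 - 1*(-117)) + (3*2 + 98))**2 = ((101 + 117) + (6 + 98))**2 = (218 + 104)**2 = 322**2 = 103684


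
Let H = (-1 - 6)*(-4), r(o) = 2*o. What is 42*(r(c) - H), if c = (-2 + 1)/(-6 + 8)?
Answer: -1218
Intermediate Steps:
c = -½ (c = -1/2 = -1*½ = -½ ≈ -0.50000)
H = 28 (H = -7*(-4) = 28)
42*(r(c) - H) = 42*(2*(-½) - 1*28) = 42*(-1 - 28) = 42*(-29) = -1218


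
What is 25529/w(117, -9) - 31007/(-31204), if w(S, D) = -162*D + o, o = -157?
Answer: 836947023/40596404 ≈ 20.616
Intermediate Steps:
w(S, D) = -157 - 162*D (w(S, D) = -162*D - 157 = -157 - 162*D)
25529/w(117, -9) - 31007/(-31204) = 25529/(-157 - 162*(-9)) - 31007/(-31204) = 25529/(-157 + 1458) - 31007*(-1/31204) = 25529/1301 + 31007/31204 = 836947023/40596404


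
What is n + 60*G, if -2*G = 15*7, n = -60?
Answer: -3210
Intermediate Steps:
G = -105/2 (G = -15*7/2 = -½*105 = -105/2 ≈ -52.500)
n + 60*G = -60 + 60*(-105/2) = -60 - 3150 = -3210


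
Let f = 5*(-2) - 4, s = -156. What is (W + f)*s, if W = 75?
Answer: -9516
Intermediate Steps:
f = -14 (f = -10 - 4 = -14)
(W + f)*s = (75 - 14)*(-156) = 61*(-156) = -9516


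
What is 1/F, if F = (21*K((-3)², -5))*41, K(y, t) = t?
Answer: -1/4305 ≈ -0.00023229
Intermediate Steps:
F = -4305 (F = (21*(-5))*41 = -105*41 = -4305)
1/F = 1/(-4305) = -1/4305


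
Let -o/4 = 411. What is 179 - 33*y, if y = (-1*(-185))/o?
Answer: 100127/548 ≈ 182.71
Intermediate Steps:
o = -1644 (o = -4*411 = -1644)
y = -185/1644 (y = -1*(-185)/(-1644) = 185*(-1/1644) = -185/1644 ≈ -0.11253)
179 - 33*y = 179 - 33*(-185/1644) = 179 + 2035/548 = 100127/548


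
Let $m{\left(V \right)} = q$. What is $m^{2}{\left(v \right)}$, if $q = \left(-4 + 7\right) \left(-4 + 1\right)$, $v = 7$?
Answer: $81$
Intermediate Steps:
$q = -9$ ($q = 3 \left(-3\right) = -9$)
$m{\left(V \right)} = -9$
$m^{2}{\left(v \right)} = \left(-9\right)^{2} = 81$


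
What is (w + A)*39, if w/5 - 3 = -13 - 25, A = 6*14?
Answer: -3549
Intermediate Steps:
A = 84
w = -175 (w = 15 + 5*(-13 - 25) = 15 + 5*(-38) = 15 - 190 = -175)
(w + A)*39 = (-175 + 84)*39 = -91*39 = -3549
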